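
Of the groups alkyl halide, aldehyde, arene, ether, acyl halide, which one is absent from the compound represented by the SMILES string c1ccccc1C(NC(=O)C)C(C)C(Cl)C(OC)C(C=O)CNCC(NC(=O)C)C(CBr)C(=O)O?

acyl halide

ether: present (CH(OCH3) — pendant –OCH3: C–O–C with sp³ C, no adjacent C=O → ether).
arene: present (C6H5 — C6H5– phenyl ring → arene).
aldehyde: present (CH(CHO) — pendant –CHO: carbonyl C bonded to C and H → aldehyde).
alkyl halide: present (CH(Cl) — halogen on an sp³ carbon → alkyl halide).
acyl halide: no segment matches this pattern.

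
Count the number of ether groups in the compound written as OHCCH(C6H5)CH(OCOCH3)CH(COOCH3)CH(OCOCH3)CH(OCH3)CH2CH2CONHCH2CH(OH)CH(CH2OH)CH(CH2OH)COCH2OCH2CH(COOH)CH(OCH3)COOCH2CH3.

Reading the structure from left to right:
  OHC: terminal –CHO: carbonyl C bonded to H and C → aldehyde.
  CH(C6H5): pendant –C6H5: benzene ring → arene.
  CH(OCOCH3): pendant –OC(=O)CH3: an acyloxy group → ester.
  CH(COOCH3): pendant –COOCH3: carbonyl C bonded to C and –OCH3 → ester.
  CH(OCOCH3): pendant –OC(=O)CH3: an acyloxy group → ester.
  CH(OCH3): pendant –OCH3: C–O–C with sp³ C, no adjacent C=O → ether.
  CH2CONHCH2: –C(=O)–N– linkage → amide (the N is not an amine).
  CH(OH): –OH on an sp³ carbon → alcohol (secondary).
  CH(CH2OH): pendant –CH2OH on an sp³ backbone C → alcohol.
  CH(CH2OH): pendant –CH2OH on an sp³ backbone C → alcohol.
  CO: –C(=O)– with carbon on both sides → ketone.
  CH2OCH2: C–O–C with sp³ carbons on both sides and no adjacent C=O → ether.
  CH(COOH): pendant –COOH: carbonyl C bonded to C and –OH → carboxylic acid.
  CH(OCH3): pendant –OCH3: C–O–C with sp³ C, no adjacent C=O → ether.
  COOCH2CH3: –C(=O)OCH2CH3: carbonyl C bonded to C and to –OEt → ester.
Ether appears at: CH(OCH3), CH2OCH2, CH(OCH3) → 3.

3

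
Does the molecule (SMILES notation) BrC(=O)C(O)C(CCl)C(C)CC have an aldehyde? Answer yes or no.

no

Reading the structure from left to right:
  BrCO: –C(=O)Br: carbonyl C bonded to C and to a halogen → acyl halide (not alkyl halide).
  CH(OH): –OH on an sp³ carbon → alcohol (secondary).
  CH(CH2Cl): pendant –CH2X: halogen on sp³ carbon → alkyl halide.
The groups actually present are: acyl halide, alcohol, alkyl halide.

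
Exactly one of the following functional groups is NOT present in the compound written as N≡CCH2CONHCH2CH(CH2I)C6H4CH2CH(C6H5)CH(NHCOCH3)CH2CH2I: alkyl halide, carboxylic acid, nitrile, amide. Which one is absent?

amide: present (CH2CONHCH2 — –C(=O)–N– linkage → amide (the N is not an amine)).
alkyl halide: present (CH(CH2I) — pendant –CH2X: halogen on sp³ carbon → alkyl halide).
nitrile: present (N≡C — N≡C–: carbon triple-bonded to nitrogen → nitrile).
carboxylic acid: absent. In each of CH2CONHCH2 and CH(NHCOCH3), the carbonyl is bonded to nitrogen, not to –OH; that is an amide.

carboxylic acid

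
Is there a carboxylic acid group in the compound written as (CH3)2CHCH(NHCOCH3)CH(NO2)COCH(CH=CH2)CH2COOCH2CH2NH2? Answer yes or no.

Reading the structure from left to right:
  CH(NHCOCH3): pendant –NHC(=O)CH3: N bonded to a carbonyl → amide (not amine).
  CH(NO2): –NO2 on an sp³ carbon → nitro (the N=O is not a carbonyl).
  CO: –C(=O)– with carbon on both sides → ketone.
  CH(CH=CH2): pendant –CH=CH2: C=C double bond → alkene.
  CH2COOCH2: –C(=O)–O–C with C on the carbonyl side → ester.
  CH2NH2: –NH2 on an sp³ carbon with no adjacent C=O → amine.
In CH2COOCH2, the acyl oxygen is bonded to carbon (–O–C), not to H, so this is an ester. In CH(NHCOCH3), the carbonyl is bonded to nitrogen, not to –OH; that is an amide.
The groups actually present are: alkene, amide, amine, ester, ketone, nitro.

no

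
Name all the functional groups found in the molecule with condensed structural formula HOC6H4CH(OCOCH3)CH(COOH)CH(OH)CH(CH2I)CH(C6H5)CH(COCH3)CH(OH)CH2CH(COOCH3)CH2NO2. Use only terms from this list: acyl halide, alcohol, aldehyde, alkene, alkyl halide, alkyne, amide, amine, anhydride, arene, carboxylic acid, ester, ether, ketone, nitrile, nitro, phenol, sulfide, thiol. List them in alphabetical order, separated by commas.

Reading the structure from left to right:
  HOC6H4: –OH attached directly to an aromatic ring → phenol (not alcohol); the ring itself is an arene.
  CH(OCOCH3): pendant –OC(=O)CH3: an acyloxy group → ester.
  CH(COOH): pendant –COOH: carbonyl C bonded to C and –OH → carboxylic acid.
  CH(OH): –OH on an sp³ carbon → alcohol (secondary).
  CH(CH2I): pendant –CH2X: halogen on sp³ carbon → alkyl halide.
  CH(C6H5): pendant –C6H5: benzene ring → arene.
  CH(COCH3): pendant –COCH3: carbonyl C bonded to two carbons → ketone.
  CH(OH): –OH on an sp³ carbon → alcohol (secondary).
  CH(COOCH3): pendant –COOCH3: carbonyl C bonded to C and –OCH3 → ester.
  CH2NO2: –NO2 on carbon → nitro group.

alcohol, alkyl halide, arene, carboxylic acid, ester, ketone, nitro, phenol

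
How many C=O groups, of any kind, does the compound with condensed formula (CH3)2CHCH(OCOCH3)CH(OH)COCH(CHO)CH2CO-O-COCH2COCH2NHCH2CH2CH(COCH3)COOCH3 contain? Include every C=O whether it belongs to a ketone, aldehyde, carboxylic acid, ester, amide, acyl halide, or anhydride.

8

CH(OCOCH3): ester, 1 C=O (running total 1).
CO: ketone, 1 C=O (running total 2).
CH(CHO): aldehyde, 1 C=O (running total 3).
CH2CO-O-COCH2: anhydride, 2 C=O (running total 5).
CO: ketone, 1 C=O (running total 6).
CH(COCH3): ketone, 1 C=O (running total 7).
COOCH3: ester, 1 C=O (running total 8).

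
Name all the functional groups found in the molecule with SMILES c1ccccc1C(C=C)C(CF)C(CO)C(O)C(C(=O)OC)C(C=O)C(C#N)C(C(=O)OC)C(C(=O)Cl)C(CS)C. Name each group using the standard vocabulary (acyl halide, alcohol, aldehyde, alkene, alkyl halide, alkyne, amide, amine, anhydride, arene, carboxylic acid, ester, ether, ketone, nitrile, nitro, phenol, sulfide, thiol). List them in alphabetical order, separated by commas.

acyl halide, alcohol, aldehyde, alkene, alkyl halide, arene, ester, nitrile, thiol

C6H5– phenyl ring → arene.
pendant –CH=CH2: C=C double bond → alkene.
pendant –CH2X: halogen on sp³ carbon → alkyl halide.
pendant –CH2OH on an sp³ backbone C → alcohol.
–OH on an sp³ carbon → alcohol (secondary).
pendant –COOCH3: carbonyl C bonded to C and –OCH3 → ester.
pendant –CHO: carbonyl C bonded to C and H → aldehyde.
pendant –C≡N: nitrile.
pendant –COOCH3: carbonyl C bonded to C and –OCH3 → ester.
pendant –C(=O)X: carbonyl C bonded to C and halogen → acyl halide.
pendant –CH2SH → thiol.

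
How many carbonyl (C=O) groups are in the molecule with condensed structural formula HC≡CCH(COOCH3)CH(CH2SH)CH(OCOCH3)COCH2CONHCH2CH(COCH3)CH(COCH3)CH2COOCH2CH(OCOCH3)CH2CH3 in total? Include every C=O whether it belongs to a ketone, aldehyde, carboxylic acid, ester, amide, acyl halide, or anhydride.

CH(COOCH3): ester, 1 C=O (running total 1).
CH(OCOCH3): ester, 1 C=O (running total 2).
CO: ketone, 1 C=O (running total 3).
CH2CONHCH2: amide, 1 C=O (running total 4).
CH(COCH3): ketone, 1 C=O (running total 5).
CH(COCH3): ketone, 1 C=O (running total 6).
CH2COOCH2: ester, 1 C=O (running total 7).
CH(OCOCH3): ester, 1 C=O (running total 8).

8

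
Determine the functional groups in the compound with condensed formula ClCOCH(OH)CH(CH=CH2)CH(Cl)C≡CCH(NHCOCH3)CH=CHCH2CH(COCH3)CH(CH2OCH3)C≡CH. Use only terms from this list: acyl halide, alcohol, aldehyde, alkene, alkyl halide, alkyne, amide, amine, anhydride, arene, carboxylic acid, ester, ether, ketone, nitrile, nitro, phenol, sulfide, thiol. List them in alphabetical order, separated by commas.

–C(=O)Cl: carbonyl C bonded to C and to a halogen → acyl halide (not alkyl halide).
–OH on an sp³ carbon → alcohol (secondary).
pendant –CH=CH2: C=C double bond → alkene.
halogen on an sp³ carbon → alkyl halide.
C≡C triple bond → alkyne.
pendant –NHC(=O)CH3: N bonded to a carbonyl → amide (not amine).
C=C double bond → alkene.
pendant –COCH3: carbonyl C bonded to two carbons → ketone.
pendant –CH2OCH3: C–O–C linkage → ether.
C≡C triple bond → alkyne.

acyl halide, alcohol, alkene, alkyl halide, alkyne, amide, ether, ketone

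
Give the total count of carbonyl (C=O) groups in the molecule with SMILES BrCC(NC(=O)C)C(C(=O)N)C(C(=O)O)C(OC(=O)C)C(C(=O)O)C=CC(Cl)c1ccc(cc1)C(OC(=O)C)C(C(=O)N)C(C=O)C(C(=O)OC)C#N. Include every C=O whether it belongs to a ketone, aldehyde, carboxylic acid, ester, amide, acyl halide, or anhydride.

CH(NHCOCH3): amide, 1 C=O (running total 1).
CH(CONH2): amide, 1 C=O (running total 2).
CH(COOH): carboxylic acid, 1 C=O (running total 3).
CH(OCOCH3): ester, 1 C=O (running total 4).
CH(COOH): carboxylic acid, 1 C=O (running total 5).
CH(OCOCH3): ester, 1 C=O (running total 6).
CH(CONH2): amide, 1 C=O (running total 7).
CH(CHO): aldehyde, 1 C=O (running total 8).
CH(COOCH3): ester, 1 C=O (running total 9).

9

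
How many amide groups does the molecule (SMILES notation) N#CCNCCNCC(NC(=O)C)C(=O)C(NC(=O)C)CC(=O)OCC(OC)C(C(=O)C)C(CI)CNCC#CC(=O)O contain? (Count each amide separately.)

N≡C–: carbon triple-bonded to nitrogen → nitrile.
C–N–C with sp³ carbons and no adjacent C=O → amine (secondary).
C–N–C with sp³ carbons and no adjacent C=O → amine (secondary).
pendant –NHC(=O)CH3: N bonded to a carbonyl → amide (not amine).
–C(=O)– with carbon on both sides → ketone.
pendant –NHC(=O)CH3: N bonded to a carbonyl → amide (not amine).
–C(=O)–O–C with C on the carbonyl side → ester.
pendant –OCH3: C–O–C with sp³ C, no adjacent C=O → ether.
pendant –COCH3: carbonyl C bonded to two carbons → ketone.
pendant –CH2X: halogen on sp³ carbon → alkyl halide.
C–N–C with sp³ carbons and no adjacent C=O → amine (secondary).
C≡C triple bond → alkyne.
–COOH: carbonyl C bonded to –OH and C → carboxylic acid (the –OH is not a separate alcohol).
Amide appears at: CH(NHCOCH3), CH(NHCOCH3) → 2.

2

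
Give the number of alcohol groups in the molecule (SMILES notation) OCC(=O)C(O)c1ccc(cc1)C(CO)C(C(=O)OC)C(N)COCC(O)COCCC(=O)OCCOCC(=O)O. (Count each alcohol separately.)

4

Working along the chain:
  HOCH2: HO– on an sp³ carbon → alcohol.
  CO: –C(=O)– with carbon on both sides → ketone.
  CH(OH): –OH on an sp³ carbon → alcohol (secondary).
  C6H4: para-disubstituted benzene ring → arene.
  CH(CH2OH): pendant –CH2OH on an sp³ backbone C → alcohol.
  CH(COOCH3): pendant –COOCH3: carbonyl C bonded to C and –OCH3 → ester.
  CH(NH2): –NH2 on an sp³ carbon with no adjacent C=O → amine.
  CH2OCH2: C–O–C with sp³ carbons on both sides and no adjacent C=O → ether.
  CH(OH): –OH on an sp³ carbon → alcohol (secondary).
  CH2OCH2: C–O–C with sp³ carbons on both sides and no adjacent C=O → ether.
  CH2COOCH2: –C(=O)–O–C with C on the carbonyl side → ester.
  CH2OCH2: C–O–C with sp³ carbons on both sides and no adjacent C=O → ether.
  COOH: –COOH: carbonyl C bonded to –OH and C → carboxylic acid (the –OH is not a separate alcohol).
Alcohol appears at: HOCH2, CH(OH), CH(CH2OH), CH(OH) → 4.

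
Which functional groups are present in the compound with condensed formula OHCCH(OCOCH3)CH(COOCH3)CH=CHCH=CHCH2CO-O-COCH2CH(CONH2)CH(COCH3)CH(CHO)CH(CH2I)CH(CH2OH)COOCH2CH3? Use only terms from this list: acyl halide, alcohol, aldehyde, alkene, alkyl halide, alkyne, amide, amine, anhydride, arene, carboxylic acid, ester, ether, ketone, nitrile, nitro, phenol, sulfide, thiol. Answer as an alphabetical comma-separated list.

terminal –CHO: carbonyl C bonded to H and C → aldehyde.
pendant –OC(=O)CH3: an acyloxy group → ester.
pendant –COOCH3: carbonyl C bonded to C and –OCH3 → ester.
C=C double bond → alkene.
C=C double bond → alkene.
two acyl groups sharing one oxygen, –C(=O)–O–C(=O)– → anhydride.
pendant –CONH2: carbonyl C bonded to C and N → amide.
pendant –COCH3: carbonyl C bonded to two carbons → ketone.
pendant –CHO: carbonyl C bonded to C and H → aldehyde.
pendant –CH2X: halogen on sp³ carbon → alkyl halide.
pendant –CH2OH on an sp³ backbone C → alcohol.
–C(=O)OCH2CH3: carbonyl C bonded to C and to –OEt → ester.

alcohol, aldehyde, alkene, alkyl halide, amide, anhydride, ester, ketone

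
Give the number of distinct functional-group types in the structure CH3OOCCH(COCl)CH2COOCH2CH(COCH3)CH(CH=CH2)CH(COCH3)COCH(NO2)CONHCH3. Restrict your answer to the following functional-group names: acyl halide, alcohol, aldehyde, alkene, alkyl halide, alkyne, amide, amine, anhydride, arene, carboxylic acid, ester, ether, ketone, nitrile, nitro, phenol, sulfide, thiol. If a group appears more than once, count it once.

CH3O–C(=O)–: carbonyl C bonded to C and to –OCH3 → ester (not ketone + ether).
pendant –C(=O)X: carbonyl C bonded to C and halogen → acyl halide.
–C(=O)–O–C with C on the carbonyl side → ester.
pendant –COCH3: carbonyl C bonded to two carbons → ketone.
pendant –CH=CH2: C=C double bond → alkene.
pendant –COCH3: carbonyl C bonded to two carbons → ketone.
–C(=O)– with carbon on both sides → ketone.
–NO2 on an sp³ carbon → nitro (the N=O is not a carbonyl).
–C(=O)NHCH3: carbonyl C bonded to C and to N → amide (the N is not an amine).
Distinct types present: acyl halide, alkene, amide, ester, ketone, nitro.

6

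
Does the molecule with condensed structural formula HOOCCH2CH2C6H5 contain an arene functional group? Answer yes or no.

yes

–COOH: carbonyl C bonded to –OH and C → carboxylic acid (the –OH is not a separate alcohol).
–C6H5 phenyl ring → arene.
The C6H5 segment supplies the arene: –C6H5 phenyl ring → arene.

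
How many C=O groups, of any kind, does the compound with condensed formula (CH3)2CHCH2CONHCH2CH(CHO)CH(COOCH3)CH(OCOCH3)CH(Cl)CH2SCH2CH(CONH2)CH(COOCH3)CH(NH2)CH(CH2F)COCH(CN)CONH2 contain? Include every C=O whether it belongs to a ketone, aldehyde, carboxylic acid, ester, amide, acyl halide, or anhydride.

CH2CONHCH2: amide, 1 C=O (running total 1).
CH(CHO): aldehyde, 1 C=O (running total 2).
CH(COOCH3): ester, 1 C=O (running total 3).
CH(OCOCH3): ester, 1 C=O (running total 4).
CH(CONH2): amide, 1 C=O (running total 5).
CH(COOCH3): ester, 1 C=O (running total 6).
CO: ketone, 1 C=O (running total 7).
CONH2: amide, 1 C=O (running total 8).

8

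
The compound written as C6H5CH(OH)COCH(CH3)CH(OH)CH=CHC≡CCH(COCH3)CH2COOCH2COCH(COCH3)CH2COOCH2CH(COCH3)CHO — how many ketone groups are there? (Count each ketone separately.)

C6H5– phenyl ring → arene.
–OH on an sp³ carbon → alcohol (secondary).
–C(=O)– with carbon on both sides → ketone.
–OH on an sp³ carbon → alcohol (secondary).
C=C double bond → alkene.
C≡C triple bond → alkyne.
pendant –COCH3: carbonyl C bonded to two carbons → ketone.
–C(=O)–O–C with C on the carbonyl side → ester.
–C(=O)– with carbon on both sides → ketone.
pendant –COCH3: carbonyl C bonded to two carbons → ketone.
–C(=O)–O–C with C on the carbonyl side → ester.
pendant –COCH3: carbonyl C bonded to two carbons → ketone.
terminal –CHO: carbonyl C bonded to H and C → aldehyde.
Ketone appears at: CO, CH(COCH3), CO, CH(COCH3), CH(COCH3) → 5.

5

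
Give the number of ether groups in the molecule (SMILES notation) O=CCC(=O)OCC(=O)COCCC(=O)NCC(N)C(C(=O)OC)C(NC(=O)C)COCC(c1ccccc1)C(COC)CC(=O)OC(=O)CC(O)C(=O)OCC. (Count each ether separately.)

Working along the chain:
  OHC: terminal –CHO: carbonyl C bonded to H and C → aldehyde.
  CH2COOCH2: –C(=O)–O–C with C on the carbonyl side → ester.
  CO: –C(=O)– with carbon on both sides → ketone.
  CH2OCH2: C–O–C with sp³ carbons on both sides and no adjacent C=O → ether.
  CH2CONHCH2: –C(=O)–N– linkage → amide (the N is not an amine).
  CH(NH2): –NH2 on an sp³ carbon with no adjacent C=O → amine.
  CH(COOCH3): pendant –COOCH3: carbonyl C bonded to C and –OCH3 → ester.
  CH(NHCOCH3): pendant –NHC(=O)CH3: N bonded to a carbonyl → amide (not amine).
  CH2OCH2: C–O–C with sp³ carbons on both sides and no adjacent C=O → ether.
  CH(C6H5): pendant –C6H5: benzene ring → arene.
  CH(CH2OCH3): pendant –CH2OCH3: C–O–C linkage → ether.
  CH2CO-O-COCH2: two acyl groups sharing one oxygen, –C(=O)–O–C(=O)– → anhydride.
  CH(OH): –OH on an sp³ carbon → alcohol (secondary).
  COOCH2CH3: –C(=O)OCH2CH3: carbonyl C bonded to C and to –OEt → ester.
Ether appears at: CH2OCH2, CH2OCH2, CH(CH2OCH3) → 3.

3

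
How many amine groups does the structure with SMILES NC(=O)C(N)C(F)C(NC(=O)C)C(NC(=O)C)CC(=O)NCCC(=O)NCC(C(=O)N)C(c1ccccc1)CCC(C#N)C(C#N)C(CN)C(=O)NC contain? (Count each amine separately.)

–C(=O)NH2: carbonyl C bonded to C and to N → amide (the N is not a separate amine).
–NH2 on an sp³ carbon with no adjacent C=O → amine.
halogen on an sp³ carbon → alkyl halide.
pendant –NHC(=O)CH3: N bonded to a carbonyl → amide (not amine).
pendant –NHC(=O)CH3: N bonded to a carbonyl → amide (not amine).
–C(=O)–N– linkage → amide (the N is not an amine).
–C(=O)–N– linkage → amide (the N is not an amine).
pendant –CONH2: carbonyl C bonded to C and N → amide.
pendant –C6H5: benzene ring → arene.
pendant –C≡N: nitrile.
pendant –C≡N: nitrile.
pendant –CH2NH2: N on sp³ C, no adjacent C=O → amine.
–C(=O)NHCH3: carbonyl C bonded to C and to N → amide (the N is not an amine).
Amine appears at: CH(NH2), CH(CH2NH2) → 2.

2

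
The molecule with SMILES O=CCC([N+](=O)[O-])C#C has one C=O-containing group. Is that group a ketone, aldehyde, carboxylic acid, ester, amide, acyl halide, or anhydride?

aldehyde

The carbonyl is in the OHC segment: terminal –CHO: carbonyl C bonded to H and C → aldehyde.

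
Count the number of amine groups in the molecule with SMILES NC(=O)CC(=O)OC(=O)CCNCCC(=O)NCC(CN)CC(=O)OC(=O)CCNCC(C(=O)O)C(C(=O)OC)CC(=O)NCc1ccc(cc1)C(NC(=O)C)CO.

–C(=O)NH2: carbonyl C bonded to C and to N → amide (the N is not a separate amine).
two acyl groups sharing one oxygen, –C(=O)–O–C(=O)– → anhydride.
C–N–C with sp³ carbons and no adjacent C=O → amine (secondary).
–C(=O)–N– linkage → amide (the N is not an amine).
pendant –CH2NH2: N on sp³ C, no adjacent C=O → amine.
two acyl groups sharing one oxygen, –C(=O)–O–C(=O)– → anhydride.
C–N–C with sp³ carbons and no adjacent C=O → amine (secondary).
pendant –COOH: carbonyl C bonded to C and –OH → carboxylic acid.
pendant –COOCH3: carbonyl C bonded to C and –OCH3 → ester.
–C(=O)–N– linkage → amide (the N is not an amine).
para-disubstituted benzene ring → arene.
pendant –NHC(=O)CH3: N bonded to a carbonyl → amide (not amine).
–OH on an sp³ carbon → alcohol.
Amine appears at: CH2NHCH2, CH(CH2NH2), CH2NHCH2 → 3.

3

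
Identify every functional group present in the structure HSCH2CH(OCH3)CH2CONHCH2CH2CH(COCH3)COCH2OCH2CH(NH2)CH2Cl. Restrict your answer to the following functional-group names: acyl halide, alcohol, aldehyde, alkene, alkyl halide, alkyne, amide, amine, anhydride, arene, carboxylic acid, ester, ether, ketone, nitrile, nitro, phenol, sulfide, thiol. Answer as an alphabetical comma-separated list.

Reading the structure from left to right:
  HSCH2: –SH on an sp³ carbon → thiol.
  CH(OCH3): pendant –OCH3: C–O–C with sp³ C, no adjacent C=O → ether.
  CH2CONHCH2: –C(=O)–N– linkage → amide (the N is not an amine).
  CH(COCH3): pendant –COCH3: carbonyl C bonded to two carbons → ketone.
  CO: –C(=O)– with carbon on both sides → ketone.
  CH2OCH2: C–O–C with sp³ carbons on both sides and no adjacent C=O → ether.
  CH(NH2): –NH2 on an sp³ carbon with no adjacent C=O → amine.
  CH2Cl: halogen on an sp³ carbon → alkyl halide.

alkyl halide, amide, amine, ether, ketone, thiol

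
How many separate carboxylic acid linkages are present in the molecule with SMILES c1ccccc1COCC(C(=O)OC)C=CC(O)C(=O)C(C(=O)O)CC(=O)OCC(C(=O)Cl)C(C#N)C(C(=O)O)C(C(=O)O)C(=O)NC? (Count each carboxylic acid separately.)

3

Reading the structure from left to right:
  C6H5: C6H5– phenyl ring → arene.
  CH2OCH2: C–O–C with sp³ carbons on both sides and no adjacent C=O → ether.
  CH(COOCH3): pendant –COOCH3: carbonyl C bonded to C and –OCH3 → ester.
  CH=CH: C=C double bond → alkene.
  CH(OH): –OH on an sp³ carbon → alcohol (secondary).
  CO: –C(=O)– with carbon on both sides → ketone.
  CH(COOH): pendant –COOH: carbonyl C bonded to C and –OH → carboxylic acid.
  CH2COOCH2: –C(=O)–O–C with C on the carbonyl side → ester.
  CH(COCl): pendant –C(=O)X: carbonyl C bonded to C and halogen → acyl halide.
  CH(CN): pendant –C≡N: nitrile.
  CH(COOH): pendant –COOH: carbonyl C bonded to C and –OH → carboxylic acid.
  CH(COOH): pendant –COOH: carbonyl C bonded to C and –OH → carboxylic acid.
  CONHCH3: –C(=O)NHCH3: carbonyl C bonded to C and to N → amide (the N is not an amine).
Carboxylic acid appears at: CH(COOH), CH(COOH), CH(COOH) → 3.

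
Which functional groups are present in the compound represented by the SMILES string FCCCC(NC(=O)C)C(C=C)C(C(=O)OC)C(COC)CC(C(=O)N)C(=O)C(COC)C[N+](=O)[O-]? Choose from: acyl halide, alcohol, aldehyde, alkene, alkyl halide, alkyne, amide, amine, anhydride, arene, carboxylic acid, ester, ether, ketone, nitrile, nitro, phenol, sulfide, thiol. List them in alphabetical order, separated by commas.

halogen on an sp³ carbon → alkyl halide.
pendant –NHC(=O)CH3: N bonded to a carbonyl → amide (not amine).
pendant –CH=CH2: C=C double bond → alkene.
pendant –COOCH3: carbonyl C bonded to C and –OCH3 → ester.
pendant –CH2OCH3: C–O–C linkage → ether.
pendant –CONH2: carbonyl C bonded to C and N → amide.
–C(=O)– with carbon on both sides → ketone.
pendant –CH2OCH3: C–O–C linkage → ether.
–NO2 on carbon → nitro group.

alkene, alkyl halide, amide, ester, ether, ketone, nitro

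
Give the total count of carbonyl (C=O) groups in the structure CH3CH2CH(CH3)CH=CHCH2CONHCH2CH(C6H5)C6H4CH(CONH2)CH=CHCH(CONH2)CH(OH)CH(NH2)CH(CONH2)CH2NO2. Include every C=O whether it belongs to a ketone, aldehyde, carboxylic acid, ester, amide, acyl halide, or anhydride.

4

CH2CONHCH2: amide, 1 C=O (running total 1).
CH(CONH2): amide, 1 C=O (running total 2).
CH(CONH2): amide, 1 C=O (running total 3).
CH(CONH2): amide, 1 C=O (running total 4).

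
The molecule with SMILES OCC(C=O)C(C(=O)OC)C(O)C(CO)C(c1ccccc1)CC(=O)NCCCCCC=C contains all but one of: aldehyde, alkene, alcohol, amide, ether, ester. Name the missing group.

ether

alcohol: present (HOCH2 — HO– on an sp³ carbon → alcohol).
ester: present (CH(COOCH3) — pendant –COOCH3: carbonyl C bonded to C and –OCH3 → ester).
alkene: present (CH=CH2 — C=C double bond → alkene).
amide: present (CH2CONHCH2 — –C(=O)–N– linkage → amide (the N is not an amine)).
aldehyde: present (CH(CHO) — pendant –CHO: carbonyl C bonded to C and H → aldehyde).
ether: absent. In CH(COOCH3), the C–O–C oxygen is adjacent to a C=O, so it belongs to an ester, not an ether.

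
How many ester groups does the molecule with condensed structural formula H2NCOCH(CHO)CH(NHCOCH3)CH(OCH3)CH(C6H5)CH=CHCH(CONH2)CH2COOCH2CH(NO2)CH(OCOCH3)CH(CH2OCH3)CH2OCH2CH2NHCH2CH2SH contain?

2

–C(=O)NH2: carbonyl C bonded to C and to N → amide (the N is not a separate amine).
pendant –CHO: carbonyl C bonded to C and H → aldehyde.
pendant –NHC(=O)CH3: N bonded to a carbonyl → amide (not amine).
pendant –OCH3: C–O–C with sp³ C, no adjacent C=O → ether.
pendant –C6H5: benzene ring → arene.
C=C double bond → alkene.
pendant –CONH2: carbonyl C bonded to C and N → amide.
–C(=O)–O–C with C on the carbonyl side → ester.
–NO2 on an sp³ carbon → nitro (the N=O is not a carbonyl).
pendant –OC(=O)CH3: an acyloxy group → ester.
pendant –CH2OCH3: C–O–C linkage → ether.
C–O–C with sp³ carbons on both sides and no adjacent C=O → ether.
C–N–C with sp³ carbons and no adjacent C=O → amine (secondary).
–SH on an sp³ carbon → thiol.
Ester appears at: CH2COOCH2, CH(OCOCH3) → 2.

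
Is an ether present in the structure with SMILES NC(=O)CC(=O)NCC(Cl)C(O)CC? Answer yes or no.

Reading the structure from left to right:
  H2NCO: –C(=O)NH2: carbonyl C bonded to C and to N → amide (the N is not a separate amine).
  CH2CONHCH2: –C(=O)–N– linkage → amide (the N is not an amine).
  CH(Cl): halogen on an sp³ carbon → alkyl halide.
  CH(OH): –OH on an sp³ carbon → alcohol (secondary).
The groups actually present are: alcohol, alkyl halide, amide.

no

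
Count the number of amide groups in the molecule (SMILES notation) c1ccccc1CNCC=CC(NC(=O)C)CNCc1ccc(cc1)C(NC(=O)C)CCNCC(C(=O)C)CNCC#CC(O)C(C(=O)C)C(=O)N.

C6H5– phenyl ring → arene.
C–N–C with sp³ carbons and no adjacent C=O → amine (secondary).
C=C double bond → alkene.
pendant –NHC(=O)CH3: N bonded to a carbonyl → amide (not amine).
C–N–C with sp³ carbons and no adjacent C=O → amine (secondary).
para-disubstituted benzene ring → arene.
pendant –NHC(=O)CH3: N bonded to a carbonyl → amide (not amine).
C–N–C with sp³ carbons and no adjacent C=O → amine (secondary).
pendant –COCH3: carbonyl C bonded to two carbons → ketone.
C–N–C with sp³ carbons and no adjacent C=O → amine (secondary).
C≡C triple bond → alkyne.
–OH on an sp³ carbon → alcohol (secondary).
pendant –COCH3: carbonyl C bonded to two carbons → ketone.
–C(=O)NH2: carbonyl C bonded to C and to N → amide (the N is not a separate amine).
Amide appears at: CH(NHCOCH3), CH(NHCOCH3), CONH2 → 3.

3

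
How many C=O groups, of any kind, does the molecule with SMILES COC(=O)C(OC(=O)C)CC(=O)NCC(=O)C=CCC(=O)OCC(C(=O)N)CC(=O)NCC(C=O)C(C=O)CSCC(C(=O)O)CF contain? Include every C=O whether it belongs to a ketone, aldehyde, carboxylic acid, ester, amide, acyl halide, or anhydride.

10

CH3OOC: ester, 1 C=O (running total 1).
CH(OCOCH3): ester, 1 C=O (running total 2).
CH2CONHCH2: amide, 1 C=O (running total 3).
CO: ketone, 1 C=O (running total 4).
CH2COOCH2: ester, 1 C=O (running total 5).
CH(CONH2): amide, 1 C=O (running total 6).
CH2CONHCH2: amide, 1 C=O (running total 7).
CH(CHO): aldehyde, 1 C=O (running total 8).
CH(CHO): aldehyde, 1 C=O (running total 9).
CH(COOH): carboxylic acid, 1 C=O (running total 10).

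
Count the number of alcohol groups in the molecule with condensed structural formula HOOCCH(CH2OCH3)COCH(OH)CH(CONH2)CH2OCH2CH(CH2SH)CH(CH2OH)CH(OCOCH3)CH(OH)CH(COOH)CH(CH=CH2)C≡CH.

Working along the chain:
  HOOC: –COOH: carbonyl C bonded to –OH and C → carboxylic acid (the –OH is not a separate alcohol).
  CH(CH2OCH3): pendant –CH2OCH3: C–O–C linkage → ether.
  CO: –C(=O)– with carbon on both sides → ketone.
  CH(OH): –OH on an sp³ carbon → alcohol (secondary).
  CH(CONH2): pendant –CONH2: carbonyl C bonded to C and N → amide.
  CH2OCH2: C–O–C with sp³ carbons on both sides and no adjacent C=O → ether.
  CH(CH2SH): pendant –CH2SH → thiol.
  CH(CH2OH): pendant –CH2OH on an sp³ backbone C → alcohol.
  CH(OCOCH3): pendant –OC(=O)CH3: an acyloxy group → ester.
  CH(OH): –OH on an sp³ carbon → alcohol (secondary).
  CH(COOH): pendant –COOH: carbonyl C bonded to C and –OH → carboxylic acid.
  CH(CH=CH2): pendant –CH=CH2: C=C double bond → alkene.
  C≡CH: C≡C triple bond → alkyne.
Alcohol appears at: CH(OH), CH(CH2OH), CH(OH) → 3.

3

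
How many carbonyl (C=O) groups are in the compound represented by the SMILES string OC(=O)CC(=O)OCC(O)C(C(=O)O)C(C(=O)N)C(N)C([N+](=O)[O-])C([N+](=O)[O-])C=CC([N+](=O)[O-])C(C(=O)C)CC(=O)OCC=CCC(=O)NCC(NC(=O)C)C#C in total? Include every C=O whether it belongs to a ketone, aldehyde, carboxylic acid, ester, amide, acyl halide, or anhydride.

HOOC: carboxylic acid, 1 C=O (running total 1).
CH2COOCH2: ester, 1 C=O (running total 2).
CH(COOH): carboxylic acid, 1 C=O (running total 3).
CH(CONH2): amide, 1 C=O (running total 4).
CH(COCH3): ketone, 1 C=O (running total 5).
CH2COOCH2: ester, 1 C=O (running total 6).
CH2CONHCH2: amide, 1 C=O (running total 7).
CH(NHCOCH3): amide, 1 C=O (running total 8).

8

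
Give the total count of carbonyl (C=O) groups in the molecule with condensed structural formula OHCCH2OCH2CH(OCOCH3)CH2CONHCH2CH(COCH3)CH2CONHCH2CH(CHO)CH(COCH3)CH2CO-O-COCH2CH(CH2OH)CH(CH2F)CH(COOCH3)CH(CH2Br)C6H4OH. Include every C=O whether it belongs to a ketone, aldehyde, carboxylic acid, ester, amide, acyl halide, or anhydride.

10

OHC: aldehyde, 1 C=O (running total 1).
CH(OCOCH3): ester, 1 C=O (running total 2).
CH2CONHCH2: amide, 1 C=O (running total 3).
CH(COCH3): ketone, 1 C=O (running total 4).
CH2CONHCH2: amide, 1 C=O (running total 5).
CH(CHO): aldehyde, 1 C=O (running total 6).
CH(COCH3): ketone, 1 C=O (running total 7).
CH2CO-O-COCH2: anhydride, 2 C=O (running total 9).
CH(COOCH3): ester, 1 C=O (running total 10).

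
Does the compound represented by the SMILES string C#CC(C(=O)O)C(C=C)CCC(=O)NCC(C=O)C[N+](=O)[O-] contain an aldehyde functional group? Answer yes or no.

yes

Reading the structure from left to right:
  HC≡C: C≡C triple bond → alkyne.
  CH(COOH): pendant –COOH: carbonyl C bonded to C and –OH → carboxylic acid.
  CH(CH=CH2): pendant –CH=CH2: C=C double bond → alkene.
  CH2CONHCH2: –C(=O)–N– linkage → amide (the N is not an amine).
  CH(CHO): pendant –CHO: carbonyl C bonded to C and H → aldehyde.
  CH2NO2: –NO2 on carbon → nitro group.
The CH(CHO) segment supplies the aldehyde: pendant –CHO: carbonyl C bonded to C and H → aldehyde.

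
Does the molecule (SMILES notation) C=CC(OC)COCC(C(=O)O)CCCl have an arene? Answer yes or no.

no

Reading the structure from left to right:
  CH2=CH: C=C double bond → alkene.
  CH(OCH3): pendant –OCH3: C–O–C with sp³ C, no adjacent C=O → ether.
  CH2OCH2: C–O–C with sp³ carbons on both sides and no adjacent C=O → ether.
  CH(COOH): pendant –COOH: carbonyl C bonded to C and –OH → carboxylic acid.
  CH2Cl: halogen on an sp³ carbon → alkyl halide.
The groups actually present are: alkene, alkyl halide, carboxylic acid, ether.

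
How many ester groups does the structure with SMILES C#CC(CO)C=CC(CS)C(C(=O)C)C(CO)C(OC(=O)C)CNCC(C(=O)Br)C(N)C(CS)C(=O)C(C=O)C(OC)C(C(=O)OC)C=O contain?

2

Working along the chain:
  HC≡C: C≡C triple bond → alkyne.
  CH(CH2OH): pendant –CH2OH on an sp³ backbone C → alcohol.
  CH=CH: C=C double bond → alkene.
  CH(CH2SH): pendant –CH2SH → thiol.
  CH(COCH3): pendant –COCH3: carbonyl C bonded to two carbons → ketone.
  CH(CH2OH): pendant –CH2OH on an sp³ backbone C → alcohol.
  CH(OCOCH3): pendant –OC(=O)CH3: an acyloxy group → ester.
  CH2NHCH2: C–N–C with sp³ carbons and no adjacent C=O → amine (secondary).
  CH(COBr): pendant –C(=O)X: carbonyl C bonded to C and halogen → acyl halide.
  CH(NH2): –NH2 on an sp³ carbon with no adjacent C=O → amine.
  CH(CH2SH): pendant –CH2SH → thiol.
  CO: –C(=O)– with carbon on both sides → ketone.
  CH(CHO): pendant –CHO: carbonyl C bonded to C and H → aldehyde.
  CH(OCH3): pendant –OCH3: C–O–C with sp³ C, no adjacent C=O → ether.
  CH(COOCH3): pendant –COOCH3: carbonyl C bonded to C and –OCH3 → ester.
  CHO: terminal –CHO: carbonyl C bonded to H and C → aldehyde.
Ester appears at: CH(OCOCH3), CH(COOCH3) → 2.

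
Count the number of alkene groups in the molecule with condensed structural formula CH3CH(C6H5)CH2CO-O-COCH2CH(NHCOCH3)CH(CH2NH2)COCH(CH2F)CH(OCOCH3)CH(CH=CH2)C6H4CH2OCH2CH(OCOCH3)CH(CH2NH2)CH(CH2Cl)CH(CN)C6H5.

1

pendant –C6H5: benzene ring → arene.
two acyl groups sharing one oxygen, –C(=O)–O–C(=O)– → anhydride.
pendant –NHC(=O)CH3: N bonded to a carbonyl → amide (not amine).
pendant –CH2NH2: N on sp³ C, no adjacent C=O → amine.
–C(=O)– with carbon on both sides → ketone.
pendant –CH2X: halogen on sp³ carbon → alkyl halide.
pendant –OC(=O)CH3: an acyloxy group → ester.
pendant –CH=CH2: C=C double bond → alkene.
para-disubstituted benzene ring → arene.
C–O–C with sp³ carbons on both sides and no adjacent C=O → ether.
pendant –OC(=O)CH3: an acyloxy group → ester.
pendant –CH2NH2: N on sp³ C, no adjacent C=O → amine.
pendant –CH2X: halogen on sp³ carbon → alkyl halide.
pendant –C≡N: nitrile.
–C6H5 phenyl ring → arene.
Alkene appears at: CH(CH=CH2) → 1.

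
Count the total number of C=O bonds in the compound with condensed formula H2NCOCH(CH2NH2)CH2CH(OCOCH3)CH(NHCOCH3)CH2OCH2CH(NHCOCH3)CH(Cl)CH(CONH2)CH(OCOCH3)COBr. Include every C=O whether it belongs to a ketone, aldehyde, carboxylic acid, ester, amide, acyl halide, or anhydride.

7

H2NCO: amide, 1 C=O (running total 1).
CH(OCOCH3): ester, 1 C=O (running total 2).
CH(NHCOCH3): amide, 1 C=O (running total 3).
CH(NHCOCH3): amide, 1 C=O (running total 4).
CH(CONH2): amide, 1 C=O (running total 5).
CH(OCOCH3): ester, 1 C=O (running total 6).
COBr: acyl halide, 1 C=O (running total 7).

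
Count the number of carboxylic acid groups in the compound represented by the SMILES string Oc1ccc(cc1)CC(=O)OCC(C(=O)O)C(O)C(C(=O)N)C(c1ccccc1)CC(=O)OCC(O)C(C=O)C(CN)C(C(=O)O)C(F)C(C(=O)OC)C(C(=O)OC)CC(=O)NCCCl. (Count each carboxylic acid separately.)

–OH attached directly to an aromatic ring → phenol (not alcohol); the ring itself is an arene.
–C(=O)–O–C with C on the carbonyl side → ester.
pendant –COOH: carbonyl C bonded to C and –OH → carboxylic acid.
–OH on an sp³ carbon → alcohol (secondary).
pendant –CONH2: carbonyl C bonded to C and N → amide.
pendant –C6H5: benzene ring → arene.
–C(=O)–O–C with C on the carbonyl side → ester.
–OH on an sp³ carbon → alcohol (secondary).
pendant –CHO: carbonyl C bonded to C and H → aldehyde.
pendant –CH2NH2: N on sp³ C, no adjacent C=O → amine.
pendant –COOH: carbonyl C bonded to C and –OH → carboxylic acid.
halogen on an sp³ carbon → alkyl halide.
pendant –COOCH3: carbonyl C bonded to C and –OCH3 → ester.
pendant –COOCH3: carbonyl C bonded to C and –OCH3 → ester.
–C(=O)–N– linkage → amide (the N is not an amine).
halogen on an sp³ carbon → alkyl halide.
Carboxylic acid appears at: CH(COOH), CH(COOH) → 2.

2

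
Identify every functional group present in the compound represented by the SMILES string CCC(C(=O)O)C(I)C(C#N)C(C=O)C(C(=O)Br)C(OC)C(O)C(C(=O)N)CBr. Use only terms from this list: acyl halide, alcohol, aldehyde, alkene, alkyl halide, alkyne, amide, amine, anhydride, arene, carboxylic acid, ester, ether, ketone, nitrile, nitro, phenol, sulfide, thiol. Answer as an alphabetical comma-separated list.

acyl halide, alcohol, aldehyde, alkyl halide, amide, carboxylic acid, ether, nitrile

pendant –COOH: carbonyl C bonded to C and –OH → carboxylic acid.
halogen on an sp³ carbon → alkyl halide.
pendant –C≡N: nitrile.
pendant –CHO: carbonyl C bonded to C and H → aldehyde.
pendant –C(=O)X: carbonyl C bonded to C and halogen → acyl halide.
pendant –OCH3: C–O–C with sp³ C, no adjacent C=O → ether.
–OH on an sp³ carbon → alcohol (secondary).
pendant –CONH2: carbonyl C bonded to C and N → amide.
halogen on an sp³ carbon → alkyl halide.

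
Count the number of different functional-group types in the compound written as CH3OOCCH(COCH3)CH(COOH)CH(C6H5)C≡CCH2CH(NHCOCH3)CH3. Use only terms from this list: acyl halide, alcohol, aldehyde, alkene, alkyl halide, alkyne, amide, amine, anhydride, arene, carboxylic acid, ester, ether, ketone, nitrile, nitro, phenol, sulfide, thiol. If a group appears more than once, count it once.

6

Working along the chain:
  CH3OOC: CH3O–C(=O)–: carbonyl C bonded to C and to –OCH3 → ester (not ketone + ether).
  CH(COCH3): pendant –COCH3: carbonyl C bonded to two carbons → ketone.
  CH(COOH): pendant –COOH: carbonyl C bonded to C and –OH → carboxylic acid.
  CH(C6H5): pendant –C6H5: benzene ring → arene.
  C≡C: C≡C triple bond → alkyne.
  CH(NHCOCH3): pendant –NHC(=O)CH3: N bonded to a carbonyl → amide (not amine).
Distinct types present: alkyne, amide, arene, carboxylic acid, ester, ketone.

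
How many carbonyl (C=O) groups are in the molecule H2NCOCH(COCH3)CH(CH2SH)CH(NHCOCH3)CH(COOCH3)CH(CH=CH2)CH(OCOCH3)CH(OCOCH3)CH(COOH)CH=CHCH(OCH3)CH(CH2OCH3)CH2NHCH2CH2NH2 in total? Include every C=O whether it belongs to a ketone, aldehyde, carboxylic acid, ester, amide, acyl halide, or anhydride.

H2NCO: amide, 1 C=O (running total 1).
CH(COCH3): ketone, 1 C=O (running total 2).
CH(NHCOCH3): amide, 1 C=O (running total 3).
CH(COOCH3): ester, 1 C=O (running total 4).
CH(OCOCH3): ester, 1 C=O (running total 5).
CH(OCOCH3): ester, 1 C=O (running total 6).
CH(COOH): carboxylic acid, 1 C=O (running total 7).

7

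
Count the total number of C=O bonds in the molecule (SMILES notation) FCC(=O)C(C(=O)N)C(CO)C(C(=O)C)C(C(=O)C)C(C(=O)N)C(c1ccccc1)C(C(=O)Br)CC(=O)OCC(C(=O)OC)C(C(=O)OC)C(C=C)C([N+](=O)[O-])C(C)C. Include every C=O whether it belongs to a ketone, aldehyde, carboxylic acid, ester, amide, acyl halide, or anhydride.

CO: ketone, 1 C=O (running total 1).
CH(CONH2): amide, 1 C=O (running total 2).
CH(COCH3): ketone, 1 C=O (running total 3).
CH(COCH3): ketone, 1 C=O (running total 4).
CH(CONH2): amide, 1 C=O (running total 5).
CH(COBr): acyl halide, 1 C=O (running total 6).
CH2COOCH2: ester, 1 C=O (running total 7).
CH(COOCH3): ester, 1 C=O (running total 8).
CH(COOCH3): ester, 1 C=O (running total 9).

9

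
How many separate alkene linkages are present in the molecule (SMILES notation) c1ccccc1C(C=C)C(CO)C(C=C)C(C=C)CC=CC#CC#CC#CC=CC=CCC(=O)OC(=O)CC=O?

Reading the structure from left to right:
  C6H5: C6H5– phenyl ring → arene.
  CH(CH=CH2): pendant –CH=CH2: C=C double bond → alkene.
  CH(CH2OH): pendant –CH2OH on an sp³ backbone C → alcohol.
  CH(CH=CH2): pendant –CH=CH2: C=C double bond → alkene.
  CH(CH=CH2): pendant –CH=CH2: C=C double bond → alkene.
  CH=CH: C=C double bond → alkene.
  C≡C: C≡C triple bond → alkyne.
  C≡C: C≡C triple bond → alkyne.
  C≡C: C≡C triple bond → alkyne.
  CH=CH: C=C double bond → alkene.
  CH=CH: C=C double bond → alkene.
  CH2CO-O-COCH2: two acyl groups sharing one oxygen, –C(=O)–O–C(=O)– → anhydride.
  CHO: terminal –CHO: carbonyl C bonded to H and C → aldehyde.
Alkene appears at: CH(CH=CH2), CH(CH=CH2), CH(CH=CH2), CH=CH, CH=CH, CH=CH → 6.

6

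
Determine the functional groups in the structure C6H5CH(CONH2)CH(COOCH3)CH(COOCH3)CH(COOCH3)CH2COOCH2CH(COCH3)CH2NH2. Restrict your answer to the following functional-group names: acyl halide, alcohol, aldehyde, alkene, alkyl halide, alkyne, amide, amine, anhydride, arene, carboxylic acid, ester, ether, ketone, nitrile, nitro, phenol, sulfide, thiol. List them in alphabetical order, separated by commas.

amide, amine, arene, ester, ketone

C6H5– phenyl ring → arene.
pendant –CONH2: carbonyl C bonded to C and N → amide.
pendant –COOCH3: carbonyl C bonded to C and –OCH3 → ester.
pendant –COOCH3: carbonyl C bonded to C and –OCH3 → ester.
pendant –COOCH3: carbonyl C bonded to C and –OCH3 → ester.
–C(=O)–O–C with C on the carbonyl side → ester.
pendant –COCH3: carbonyl C bonded to two carbons → ketone.
–NH2 on an sp³ carbon with no adjacent C=O → amine.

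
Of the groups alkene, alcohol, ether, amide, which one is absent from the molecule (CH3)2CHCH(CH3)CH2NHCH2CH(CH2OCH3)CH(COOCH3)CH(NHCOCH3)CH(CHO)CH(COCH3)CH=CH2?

alcohol

alkene: present (CH=CH2 — C=C double bond → alkene).
amide: present (CH(NHCOCH3) — pendant –NHC(=O)CH3: N bonded to a carbonyl → amide (not amine)).
ether: present (CH(CH2OCH3) — pendant –CH2OCH3: C–O–C linkage → ether).
alcohol: no segment matches this pattern.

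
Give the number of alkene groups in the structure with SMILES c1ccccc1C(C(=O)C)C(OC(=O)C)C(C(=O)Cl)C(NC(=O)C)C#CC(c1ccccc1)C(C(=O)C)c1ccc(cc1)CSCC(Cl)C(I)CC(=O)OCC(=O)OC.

0

Working along the chain:
  C6H5: C6H5– phenyl ring → arene.
  CH(COCH3): pendant –COCH3: carbonyl C bonded to two carbons → ketone.
  CH(OCOCH3): pendant –OC(=O)CH3: an acyloxy group → ester.
  CH(COCl): pendant –C(=O)X: carbonyl C bonded to C and halogen → acyl halide.
  CH(NHCOCH3): pendant –NHC(=O)CH3: N bonded to a carbonyl → amide (not amine).
  C≡C: C≡C triple bond → alkyne.
  CH(C6H5): pendant –C6H5: benzene ring → arene.
  CH(COCH3): pendant –COCH3: carbonyl C bonded to two carbons → ketone.
  C6H4: para-disubstituted benzene ring → arene.
  CH2SCH2: C–S–C linkage → sulfide (thioether).
  CH(Cl): halogen on an sp³ carbon → alkyl halide.
  CH(I): halogen on an sp³ carbon → alkyl halide.
  CH2COOCH2: –C(=O)–O–C with C on the carbonyl side → ester.
  COOCH3: –C(=O)OCH3: carbonyl C bonded to C and to –OCH3 → ester (not ketone + ether).
No segment is a alkene: C6H5 is arene, not alkene; C≡C is alkyne, not alkene; CH(C6H5) is arene, not alkene. → 0.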